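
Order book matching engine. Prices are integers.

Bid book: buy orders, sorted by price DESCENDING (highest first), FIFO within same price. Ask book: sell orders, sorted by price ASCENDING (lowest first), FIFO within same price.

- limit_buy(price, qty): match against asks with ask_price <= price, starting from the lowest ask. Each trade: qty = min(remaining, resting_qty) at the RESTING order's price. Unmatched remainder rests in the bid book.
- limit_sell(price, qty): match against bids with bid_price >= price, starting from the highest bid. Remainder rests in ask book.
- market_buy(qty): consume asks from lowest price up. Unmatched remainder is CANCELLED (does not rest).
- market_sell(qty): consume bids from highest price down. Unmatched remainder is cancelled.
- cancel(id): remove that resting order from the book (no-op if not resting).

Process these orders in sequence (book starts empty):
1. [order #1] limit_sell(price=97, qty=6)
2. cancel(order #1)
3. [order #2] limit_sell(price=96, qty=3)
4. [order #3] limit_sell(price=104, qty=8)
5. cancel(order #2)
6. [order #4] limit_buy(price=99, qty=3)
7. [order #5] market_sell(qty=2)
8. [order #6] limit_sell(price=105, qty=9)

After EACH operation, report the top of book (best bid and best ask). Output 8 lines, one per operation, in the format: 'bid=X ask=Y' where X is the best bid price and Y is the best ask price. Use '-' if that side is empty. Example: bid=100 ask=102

After op 1 [order #1] limit_sell(price=97, qty=6): fills=none; bids=[-] asks=[#1:6@97]
After op 2 cancel(order #1): fills=none; bids=[-] asks=[-]
After op 3 [order #2] limit_sell(price=96, qty=3): fills=none; bids=[-] asks=[#2:3@96]
After op 4 [order #3] limit_sell(price=104, qty=8): fills=none; bids=[-] asks=[#2:3@96 #3:8@104]
After op 5 cancel(order #2): fills=none; bids=[-] asks=[#3:8@104]
After op 6 [order #4] limit_buy(price=99, qty=3): fills=none; bids=[#4:3@99] asks=[#3:8@104]
After op 7 [order #5] market_sell(qty=2): fills=#4x#5:2@99; bids=[#4:1@99] asks=[#3:8@104]
After op 8 [order #6] limit_sell(price=105, qty=9): fills=none; bids=[#4:1@99] asks=[#3:8@104 #6:9@105]

Answer: bid=- ask=97
bid=- ask=-
bid=- ask=96
bid=- ask=96
bid=- ask=104
bid=99 ask=104
bid=99 ask=104
bid=99 ask=104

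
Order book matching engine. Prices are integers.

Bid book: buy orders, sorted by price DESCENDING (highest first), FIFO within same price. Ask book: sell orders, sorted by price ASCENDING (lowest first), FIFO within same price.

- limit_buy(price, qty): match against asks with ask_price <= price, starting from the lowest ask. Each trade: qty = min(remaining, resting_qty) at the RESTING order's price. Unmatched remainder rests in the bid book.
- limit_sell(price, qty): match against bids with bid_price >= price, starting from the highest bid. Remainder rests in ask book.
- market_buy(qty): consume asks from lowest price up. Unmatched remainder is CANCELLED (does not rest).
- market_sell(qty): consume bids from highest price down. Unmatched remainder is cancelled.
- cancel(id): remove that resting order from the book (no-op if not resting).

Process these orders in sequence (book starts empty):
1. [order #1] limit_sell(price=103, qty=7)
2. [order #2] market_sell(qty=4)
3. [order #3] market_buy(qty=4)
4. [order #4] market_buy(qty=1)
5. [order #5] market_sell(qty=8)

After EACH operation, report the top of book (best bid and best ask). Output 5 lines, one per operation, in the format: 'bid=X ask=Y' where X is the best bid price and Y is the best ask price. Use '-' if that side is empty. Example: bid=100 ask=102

Answer: bid=- ask=103
bid=- ask=103
bid=- ask=103
bid=- ask=103
bid=- ask=103

Derivation:
After op 1 [order #1] limit_sell(price=103, qty=7): fills=none; bids=[-] asks=[#1:7@103]
After op 2 [order #2] market_sell(qty=4): fills=none; bids=[-] asks=[#1:7@103]
After op 3 [order #3] market_buy(qty=4): fills=#3x#1:4@103; bids=[-] asks=[#1:3@103]
After op 4 [order #4] market_buy(qty=1): fills=#4x#1:1@103; bids=[-] asks=[#1:2@103]
After op 5 [order #5] market_sell(qty=8): fills=none; bids=[-] asks=[#1:2@103]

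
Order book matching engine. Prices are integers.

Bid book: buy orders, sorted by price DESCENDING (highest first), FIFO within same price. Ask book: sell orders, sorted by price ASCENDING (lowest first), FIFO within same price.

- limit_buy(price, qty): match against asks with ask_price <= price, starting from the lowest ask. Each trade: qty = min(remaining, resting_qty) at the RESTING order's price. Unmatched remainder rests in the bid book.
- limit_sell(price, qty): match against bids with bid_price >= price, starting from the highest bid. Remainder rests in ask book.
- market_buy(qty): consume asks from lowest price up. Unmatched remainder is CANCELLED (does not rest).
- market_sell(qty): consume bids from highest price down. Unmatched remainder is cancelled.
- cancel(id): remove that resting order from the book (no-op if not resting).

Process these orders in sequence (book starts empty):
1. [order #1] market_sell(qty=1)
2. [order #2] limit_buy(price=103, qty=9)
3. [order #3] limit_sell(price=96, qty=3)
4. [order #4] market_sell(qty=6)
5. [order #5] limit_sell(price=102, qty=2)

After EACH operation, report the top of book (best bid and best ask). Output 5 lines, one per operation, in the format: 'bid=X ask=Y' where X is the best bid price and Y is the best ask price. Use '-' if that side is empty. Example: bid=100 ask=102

Answer: bid=- ask=-
bid=103 ask=-
bid=103 ask=-
bid=- ask=-
bid=- ask=102

Derivation:
After op 1 [order #1] market_sell(qty=1): fills=none; bids=[-] asks=[-]
After op 2 [order #2] limit_buy(price=103, qty=9): fills=none; bids=[#2:9@103] asks=[-]
After op 3 [order #3] limit_sell(price=96, qty=3): fills=#2x#3:3@103; bids=[#2:6@103] asks=[-]
After op 4 [order #4] market_sell(qty=6): fills=#2x#4:6@103; bids=[-] asks=[-]
After op 5 [order #5] limit_sell(price=102, qty=2): fills=none; bids=[-] asks=[#5:2@102]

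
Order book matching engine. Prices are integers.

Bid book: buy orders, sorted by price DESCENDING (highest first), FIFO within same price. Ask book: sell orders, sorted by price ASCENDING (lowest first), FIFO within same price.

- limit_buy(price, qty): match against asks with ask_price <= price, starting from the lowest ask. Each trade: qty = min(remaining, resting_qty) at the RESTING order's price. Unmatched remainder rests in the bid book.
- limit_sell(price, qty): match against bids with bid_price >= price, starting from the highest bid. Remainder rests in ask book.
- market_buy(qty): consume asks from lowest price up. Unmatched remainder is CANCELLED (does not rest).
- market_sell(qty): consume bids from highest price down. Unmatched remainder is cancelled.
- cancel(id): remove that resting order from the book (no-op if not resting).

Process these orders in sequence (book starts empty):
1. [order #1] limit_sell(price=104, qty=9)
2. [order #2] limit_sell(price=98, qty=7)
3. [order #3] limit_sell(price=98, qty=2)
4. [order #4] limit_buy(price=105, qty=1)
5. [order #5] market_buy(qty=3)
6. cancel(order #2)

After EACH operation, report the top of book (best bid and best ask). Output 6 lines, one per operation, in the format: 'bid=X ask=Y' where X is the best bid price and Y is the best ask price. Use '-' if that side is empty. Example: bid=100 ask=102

After op 1 [order #1] limit_sell(price=104, qty=9): fills=none; bids=[-] asks=[#1:9@104]
After op 2 [order #2] limit_sell(price=98, qty=7): fills=none; bids=[-] asks=[#2:7@98 #1:9@104]
After op 3 [order #3] limit_sell(price=98, qty=2): fills=none; bids=[-] asks=[#2:7@98 #3:2@98 #1:9@104]
After op 4 [order #4] limit_buy(price=105, qty=1): fills=#4x#2:1@98; bids=[-] asks=[#2:6@98 #3:2@98 #1:9@104]
After op 5 [order #5] market_buy(qty=3): fills=#5x#2:3@98; bids=[-] asks=[#2:3@98 #3:2@98 #1:9@104]
After op 6 cancel(order #2): fills=none; bids=[-] asks=[#3:2@98 #1:9@104]

Answer: bid=- ask=104
bid=- ask=98
bid=- ask=98
bid=- ask=98
bid=- ask=98
bid=- ask=98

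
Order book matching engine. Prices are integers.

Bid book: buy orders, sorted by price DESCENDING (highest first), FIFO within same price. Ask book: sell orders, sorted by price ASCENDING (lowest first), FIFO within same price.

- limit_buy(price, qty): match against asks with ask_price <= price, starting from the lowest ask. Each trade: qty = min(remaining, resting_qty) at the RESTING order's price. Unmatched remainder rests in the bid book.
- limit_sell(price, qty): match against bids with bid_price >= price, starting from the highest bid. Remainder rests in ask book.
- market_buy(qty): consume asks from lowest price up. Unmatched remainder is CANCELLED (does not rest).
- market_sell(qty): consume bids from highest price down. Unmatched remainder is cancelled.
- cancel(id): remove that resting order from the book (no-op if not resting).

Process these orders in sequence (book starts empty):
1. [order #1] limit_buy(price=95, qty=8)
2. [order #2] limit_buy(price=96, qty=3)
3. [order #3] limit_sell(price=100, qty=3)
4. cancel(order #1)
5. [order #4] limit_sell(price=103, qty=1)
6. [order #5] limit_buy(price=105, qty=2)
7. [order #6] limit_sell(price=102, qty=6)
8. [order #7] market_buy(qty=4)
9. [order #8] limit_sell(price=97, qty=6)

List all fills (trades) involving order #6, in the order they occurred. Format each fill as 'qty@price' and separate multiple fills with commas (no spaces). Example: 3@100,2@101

After op 1 [order #1] limit_buy(price=95, qty=8): fills=none; bids=[#1:8@95] asks=[-]
After op 2 [order #2] limit_buy(price=96, qty=3): fills=none; bids=[#2:3@96 #1:8@95] asks=[-]
After op 3 [order #3] limit_sell(price=100, qty=3): fills=none; bids=[#2:3@96 #1:8@95] asks=[#3:3@100]
After op 4 cancel(order #1): fills=none; bids=[#2:3@96] asks=[#3:3@100]
After op 5 [order #4] limit_sell(price=103, qty=1): fills=none; bids=[#2:3@96] asks=[#3:3@100 #4:1@103]
After op 6 [order #5] limit_buy(price=105, qty=2): fills=#5x#3:2@100; bids=[#2:3@96] asks=[#3:1@100 #4:1@103]
After op 7 [order #6] limit_sell(price=102, qty=6): fills=none; bids=[#2:3@96] asks=[#3:1@100 #6:6@102 #4:1@103]
After op 8 [order #7] market_buy(qty=4): fills=#7x#3:1@100 #7x#6:3@102; bids=[#2:3@96] asks=[#6:3@102 #4:1@103]
After op 9 [order #8] limit_sell(price=97, qty=6): fills=none; bids=[#2:3@96] asks=[#8:6@97 #6:3@102 #4:1@103]

Answer: 3@102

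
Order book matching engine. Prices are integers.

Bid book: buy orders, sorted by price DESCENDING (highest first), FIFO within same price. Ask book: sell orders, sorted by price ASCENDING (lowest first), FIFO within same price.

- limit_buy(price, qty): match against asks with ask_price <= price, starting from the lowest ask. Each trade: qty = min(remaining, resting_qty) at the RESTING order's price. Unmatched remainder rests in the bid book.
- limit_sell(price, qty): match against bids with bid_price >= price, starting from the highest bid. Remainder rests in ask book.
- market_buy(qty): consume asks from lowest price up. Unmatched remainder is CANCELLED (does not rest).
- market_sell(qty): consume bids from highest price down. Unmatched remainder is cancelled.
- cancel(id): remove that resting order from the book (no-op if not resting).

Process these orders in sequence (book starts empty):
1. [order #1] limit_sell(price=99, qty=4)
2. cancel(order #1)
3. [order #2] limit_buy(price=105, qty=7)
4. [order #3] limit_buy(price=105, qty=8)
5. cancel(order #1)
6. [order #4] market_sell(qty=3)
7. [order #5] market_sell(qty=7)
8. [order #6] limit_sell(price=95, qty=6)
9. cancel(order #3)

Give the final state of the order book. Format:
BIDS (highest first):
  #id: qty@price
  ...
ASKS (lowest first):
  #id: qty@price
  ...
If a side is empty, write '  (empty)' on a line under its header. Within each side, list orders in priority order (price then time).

Answer: BIDS (highest first):
  (empty)
ASKS (lowest first):
  #6: 1@95

Derivation:
After op 1 [order #1] limit_sell(price=99, qty=4): fills=none; bids=[-] asks=[#1:4@99]
After op 2 cancel(order #1): fills=none; bids=[-] asks=[-]
After op 3 [order #2] limit_buy(price=105, qty=7): fills=none; bids=[#2:7@105] asks=[-]
After op 4 [order #3] limit_buy(price=105, qty=8): fills=none; bids=[#2:7@105 #3:8@105] asks=[-]
After op 5 cancel(order #1): fills=none; bids=[#2:7@105 #3:8@105] asks=[-]
After op 6 [order #4] market_sell(qty=3): fills=#2x#4:3@105; bids=[#2:4@105 #3:8@105] asks=[-]
After op 7 [order #5] market_sell(qty=7): fills=#2x#5:4@105 #3x#5:3@105; bids=[#3:5@105] asks=[-]
After op 8 [order #6] limit_sell(price=95, qty=6): fills=#3x#6:5@105; bids=[-] asks=[#6:1@95]
After op 9 cancel(order #3): fills=none; bids=[-] asks=[#6:1@95]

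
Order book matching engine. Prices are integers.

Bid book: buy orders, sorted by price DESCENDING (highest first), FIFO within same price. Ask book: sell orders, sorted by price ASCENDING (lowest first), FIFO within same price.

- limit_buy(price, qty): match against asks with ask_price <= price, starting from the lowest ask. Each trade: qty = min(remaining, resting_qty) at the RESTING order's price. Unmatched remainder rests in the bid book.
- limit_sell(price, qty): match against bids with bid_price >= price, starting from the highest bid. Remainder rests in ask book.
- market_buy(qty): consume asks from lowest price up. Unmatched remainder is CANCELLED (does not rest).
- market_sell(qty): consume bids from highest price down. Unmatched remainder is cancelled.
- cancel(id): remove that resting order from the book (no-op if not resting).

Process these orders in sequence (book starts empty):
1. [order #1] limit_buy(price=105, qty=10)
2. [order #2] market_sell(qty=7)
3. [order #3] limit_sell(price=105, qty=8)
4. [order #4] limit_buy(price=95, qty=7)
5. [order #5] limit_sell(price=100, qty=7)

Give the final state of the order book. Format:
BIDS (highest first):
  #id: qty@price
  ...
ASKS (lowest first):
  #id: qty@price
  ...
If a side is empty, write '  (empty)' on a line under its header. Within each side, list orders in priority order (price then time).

Answer: BIDS (highest first):
  #4: 7@95
ASKS (lowest first):
  #5: 7@100
  #3: 5@105

Derivation:
After op 1 [order #1] limit_buy(price=105, qty=10): fills=none; bids=[#1:10@105] asks=[-]
After op 2 [order #2] market_sell(qty=7): fills=#1x#2:7@105; bids=[#1:3@105] asks=[-]
After op 3 [order #3] limit_sell(price=105, qty=8): fills=#1x#3:3@105; bids=[-] asks=[#3:5@105]
After op 4 [order #4] limit_buy(price=95, qty=7): fills=none; bids=[#4:7@95] asks=[#3:5@105]
After op 5 [order #5] limit_sell(price=100, qty=7): fills=none; bids=[#4:7@95] asks=[#5:7@100 #3:5@105]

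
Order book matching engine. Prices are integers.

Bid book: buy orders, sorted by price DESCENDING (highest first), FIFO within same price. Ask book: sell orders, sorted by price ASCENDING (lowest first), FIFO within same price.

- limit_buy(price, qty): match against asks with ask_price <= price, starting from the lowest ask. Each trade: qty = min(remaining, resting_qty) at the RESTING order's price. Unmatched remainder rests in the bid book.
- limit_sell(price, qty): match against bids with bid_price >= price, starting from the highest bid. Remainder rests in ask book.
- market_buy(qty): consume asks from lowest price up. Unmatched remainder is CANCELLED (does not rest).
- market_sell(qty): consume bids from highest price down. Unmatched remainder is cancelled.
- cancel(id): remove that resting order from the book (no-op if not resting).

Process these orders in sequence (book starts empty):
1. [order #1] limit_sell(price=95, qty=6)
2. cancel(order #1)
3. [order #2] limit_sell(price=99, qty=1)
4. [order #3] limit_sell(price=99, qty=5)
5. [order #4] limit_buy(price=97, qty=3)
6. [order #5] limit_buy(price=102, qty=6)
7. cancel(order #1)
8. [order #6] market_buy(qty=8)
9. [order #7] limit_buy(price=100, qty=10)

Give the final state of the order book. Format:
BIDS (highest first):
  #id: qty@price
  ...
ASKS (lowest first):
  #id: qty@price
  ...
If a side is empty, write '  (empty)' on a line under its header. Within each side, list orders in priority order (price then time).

Answer: BIDS (highest first):
  #7: 10@100
  #4: 3@97
ASKS (lowest first):
  (empty)

Derivation:
After op 1 [order #1] limit_sell(price=95, qty=6): fills=none; bids=[-] asks=[#1:6@95]
After op 2 cancel(order #1): fills=none; bids=[-] asks=[-]
After op 3 [order #2] limit_sell(price=99, qty=1): fills=none; bids=[-] asks=[#2:1@99]
After op 4 [order #3] limit_sell(price=99, qty=5): fills=none; bids=[-] asks=[#2:1@99 #3:5@99]
After op 5 [order #4] limit_buy(price=97, qty=3): fills=none; bids=[#4:3@97] asks=[#2:1@99 #3:5@99]
After op 6 [order #5] limit_buy(price=102, qty=6): fills=#5x#2:1@99 #5x#3:5@99; bids=[#4:3@97] asks=[-]
After op 7 cancel(order #1): fills=none; bids=[#4:3@97] asks=[-]
After op 8 [order #6] market_buy(qty=8): fills=none; bids=[#4:3@97] asks=[-]
After op 9 [order #7] limit_buy(price=100, qty=10): fills=none; bids=[#7:10@100 #4:3@97] asks=[-]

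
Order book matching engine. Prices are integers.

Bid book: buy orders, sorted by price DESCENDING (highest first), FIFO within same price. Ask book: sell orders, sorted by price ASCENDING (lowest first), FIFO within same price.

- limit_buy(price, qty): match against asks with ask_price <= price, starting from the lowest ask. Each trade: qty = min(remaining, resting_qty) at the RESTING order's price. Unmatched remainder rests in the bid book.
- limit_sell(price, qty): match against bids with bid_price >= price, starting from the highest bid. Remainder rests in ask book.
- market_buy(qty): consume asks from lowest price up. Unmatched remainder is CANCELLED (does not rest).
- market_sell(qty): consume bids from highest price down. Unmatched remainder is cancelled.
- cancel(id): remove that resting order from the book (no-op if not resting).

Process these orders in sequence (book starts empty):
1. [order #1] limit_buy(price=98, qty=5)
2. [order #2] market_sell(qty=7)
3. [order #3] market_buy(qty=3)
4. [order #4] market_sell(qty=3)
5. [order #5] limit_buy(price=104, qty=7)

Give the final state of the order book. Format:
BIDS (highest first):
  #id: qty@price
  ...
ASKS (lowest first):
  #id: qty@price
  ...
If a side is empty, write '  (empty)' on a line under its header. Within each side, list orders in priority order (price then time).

Answer: BIDS (highest first):
  #5: 7@104
ASKS (lowest first):
  (empty)

Derivation:
After op 1 [order #1] limit_buy(price=98, qty=5): fills=none; bids=[#1:5@98] asks=[-]
After op 2 [order #2] market_sell(qty=7): fills=#1x#2:5@98; bids=[-] asks=[-]
After op 3 [order #3] market_buy(qty=3): fills=none; bids=[-] asks=[-]
After op 4 [order #4] market_sell(qty=3): fills=none; bids=[-] asks=[-]
After op 5 [order #5] limit_buy(price=104, qty=7): fills=none; bids=[#5:7@104] asks=[-]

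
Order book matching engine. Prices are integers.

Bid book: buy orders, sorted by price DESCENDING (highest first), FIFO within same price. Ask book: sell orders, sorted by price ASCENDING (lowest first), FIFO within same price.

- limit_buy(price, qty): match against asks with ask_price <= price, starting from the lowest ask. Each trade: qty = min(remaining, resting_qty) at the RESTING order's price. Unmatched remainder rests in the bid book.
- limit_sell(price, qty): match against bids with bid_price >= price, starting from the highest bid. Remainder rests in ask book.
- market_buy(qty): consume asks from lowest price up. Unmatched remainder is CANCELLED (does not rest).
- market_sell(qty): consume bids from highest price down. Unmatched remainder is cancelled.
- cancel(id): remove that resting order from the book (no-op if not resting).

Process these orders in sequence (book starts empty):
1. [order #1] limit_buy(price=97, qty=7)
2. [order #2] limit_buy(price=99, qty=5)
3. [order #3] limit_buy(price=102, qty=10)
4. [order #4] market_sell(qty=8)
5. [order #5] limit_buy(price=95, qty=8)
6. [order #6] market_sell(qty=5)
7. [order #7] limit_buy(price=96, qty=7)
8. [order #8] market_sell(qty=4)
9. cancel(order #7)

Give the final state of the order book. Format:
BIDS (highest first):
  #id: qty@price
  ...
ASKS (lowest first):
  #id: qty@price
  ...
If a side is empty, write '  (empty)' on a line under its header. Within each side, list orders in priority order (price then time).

Answer: BIDS (highest first):
  #1: 5@97
  #5: 8@95
ASKS (lowest first):
  (empty)

Derivation:
After op 1 [order #1] limit_buy(price=97, qty=7): fills=none; bids=[#1:7@97] asks=[-]
After op 2 [order #2] limit_buy(price=99, qty=5): fills=none; bids=[#2:5@99 #1:7@97] asks=[-]
After op 3 [order #3] limit_buy(price=102, qty=10): fills=none; bids=[#3:10@102 #2:5@99 #1:7@97] asks=[-]
After op 4 [order #4] market_sell(qty=8): fills=#3x#4:8@102; bids=[#3:2@102 #2:5@99 #1:7@97] asks=[-]
After op 5 [order #5] limit_buy(price=95, qty=8): fills=none; bids=[#3:2@102 #2:5@99 #1:7@97 #5:8@95] asks=[-]
After op 6 [order #6] market_sell(qty=5): fills=#3x#6:2@102 #2x#6:3@99; bids=[#2:2@99 #1:7@97 #5:8@95] asks=[-]
After op 7 [order #7] limit_buy(price=96, qty=7): fills=none; bids=[#2:2@99 #1:7@97 #7:7@96 #5:8@95] asks=[-]
After op 8 [order #8] market_sell(qty=4): fills=#2x#8:2@99 #1x#8:2@97; bids=[#1:5@97 #7:7@96 #5:8@95] asks=[-]
After op 9 cancel(order #7): fills=none; bids=[#1:5@97 #5:8@95] asks=[-]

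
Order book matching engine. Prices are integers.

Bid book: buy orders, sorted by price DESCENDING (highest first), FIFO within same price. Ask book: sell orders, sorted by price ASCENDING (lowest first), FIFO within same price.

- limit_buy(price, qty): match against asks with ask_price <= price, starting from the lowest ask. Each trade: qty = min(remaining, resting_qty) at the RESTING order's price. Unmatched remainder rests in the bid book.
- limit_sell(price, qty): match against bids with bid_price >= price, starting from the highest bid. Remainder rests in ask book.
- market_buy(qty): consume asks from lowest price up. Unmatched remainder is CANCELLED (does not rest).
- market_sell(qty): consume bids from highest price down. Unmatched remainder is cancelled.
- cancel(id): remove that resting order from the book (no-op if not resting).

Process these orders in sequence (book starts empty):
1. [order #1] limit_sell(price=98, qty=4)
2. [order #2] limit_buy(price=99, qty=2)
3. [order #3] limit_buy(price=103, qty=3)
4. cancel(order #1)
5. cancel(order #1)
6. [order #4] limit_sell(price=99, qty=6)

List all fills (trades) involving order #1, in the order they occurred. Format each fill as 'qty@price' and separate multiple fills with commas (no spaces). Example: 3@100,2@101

Answer: 2@98,2@98

Derivation:
After op 1 [order #1] limit_sell(price=98, qty=4): fills=none; bids=[-] asks=[#1:4@98]
After op 2 [order #2] limit_buy(price=99, qty=2): fills=#2x#1:2@98; bids=[-] asks=[#1:2@98]
After op 3 [order #3] limit_buy(price=103, qty=3): fills=#3x#1:2@98; bids=[#3:1@103] asks=[-]
After op 4 cancel(order #1): fills=none; bids=[#3:1@103] asks=[-]
After op 5 cancel(order #1): fills=none; bids=[#3:1@103] asks=[-]
After op 6 [order #4] limit_sell(price=99, qty=6): fills=#3x#4:1@103; bids=[-] asks=[#4:5@99]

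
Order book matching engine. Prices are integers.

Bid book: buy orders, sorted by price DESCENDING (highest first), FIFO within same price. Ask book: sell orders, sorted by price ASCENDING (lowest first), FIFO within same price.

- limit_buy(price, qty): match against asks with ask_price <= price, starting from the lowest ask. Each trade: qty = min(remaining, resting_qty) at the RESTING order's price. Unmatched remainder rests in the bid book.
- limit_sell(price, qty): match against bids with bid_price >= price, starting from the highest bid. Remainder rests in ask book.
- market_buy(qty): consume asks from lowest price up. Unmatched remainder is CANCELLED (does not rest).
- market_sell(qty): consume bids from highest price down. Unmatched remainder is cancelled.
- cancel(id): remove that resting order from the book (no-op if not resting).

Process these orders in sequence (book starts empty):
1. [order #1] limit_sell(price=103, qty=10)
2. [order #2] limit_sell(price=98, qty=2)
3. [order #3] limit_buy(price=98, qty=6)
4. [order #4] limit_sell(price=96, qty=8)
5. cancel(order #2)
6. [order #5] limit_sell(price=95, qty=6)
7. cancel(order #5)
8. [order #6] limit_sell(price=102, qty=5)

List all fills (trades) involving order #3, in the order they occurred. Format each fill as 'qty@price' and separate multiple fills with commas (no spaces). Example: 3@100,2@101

After op 1 [order #1] limit_sell(price=103, qty=10): fills=none; bids=[-] asks=[#1:10@103]
After op 2 [order #2] limit_sell(price=98, qty=2): fills=none; bids=[-] asks=[#2:2@98 #1:10@103]
After op 3 [order #3] limit_buy(price=98, qty=6): fills=#3x#2:2@98; bids=[#3:4@98] asks=[#1:10@103]
After op 4 [order #4] limit_sell(price=96, qty=8): fills=#3x#4:4@98; bids=[-] asks=[#4:4@96 #1:10@103]
After op 5 cancel(order #2): fills=none; bids=[-] asks=[#4:4@96 #1:10@103]
After op 6 [order #5] limit_sell(price=95, qty=6): fills=none; bids=[-] asks=[#5:6@95 #4:4@96 #1:10@103]
After op 7 cancel(order #5): fills=none; bids=[-] asks=[#4:4@96 #1:10@103]
After op 8 [order #6] limit_sell(price=102, qty=5): fills=none; bids=[-] asks=[#4:4@96 #6:5@102 #1:10@103]

Answer: 2@98,4@98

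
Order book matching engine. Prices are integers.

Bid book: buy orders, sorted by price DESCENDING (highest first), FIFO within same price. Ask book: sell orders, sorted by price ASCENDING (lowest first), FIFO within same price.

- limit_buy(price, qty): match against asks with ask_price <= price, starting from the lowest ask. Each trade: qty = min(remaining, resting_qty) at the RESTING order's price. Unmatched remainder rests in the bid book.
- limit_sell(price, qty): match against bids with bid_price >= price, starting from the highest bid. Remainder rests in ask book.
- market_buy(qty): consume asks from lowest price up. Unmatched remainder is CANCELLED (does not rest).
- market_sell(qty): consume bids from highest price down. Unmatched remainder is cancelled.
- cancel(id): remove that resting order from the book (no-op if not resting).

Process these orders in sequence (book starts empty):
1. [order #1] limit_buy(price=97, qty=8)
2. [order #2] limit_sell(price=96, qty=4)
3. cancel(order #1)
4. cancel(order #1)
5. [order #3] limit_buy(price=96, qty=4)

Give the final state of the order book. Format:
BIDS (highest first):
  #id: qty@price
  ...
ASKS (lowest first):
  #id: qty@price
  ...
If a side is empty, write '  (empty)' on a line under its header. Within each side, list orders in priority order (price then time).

Answer: BIDS (highest first):
  #3: 4@96
ASKS (lowest first):
  (empty)

Derivation:
After op 1 [order #1] limit_buy(price=97, qty=8): fills=none; bids=[#1:8@97] asks=[-]
After op 2 [order #2] limit_sell(price=96, qty=4): fills=#1x#2:4@97; bids=[#1:4@97] asks=[-]
After op 3 cancel(order #1): fills=none; bids=[-] asks=[-]
After op 4 cancel(order #1): fills=none; bids=[-] asks=[-]
After op 5 [order #3] limit_buy(price=96, qty=4): fills=none; bids=[#3:4@96] asks=[-]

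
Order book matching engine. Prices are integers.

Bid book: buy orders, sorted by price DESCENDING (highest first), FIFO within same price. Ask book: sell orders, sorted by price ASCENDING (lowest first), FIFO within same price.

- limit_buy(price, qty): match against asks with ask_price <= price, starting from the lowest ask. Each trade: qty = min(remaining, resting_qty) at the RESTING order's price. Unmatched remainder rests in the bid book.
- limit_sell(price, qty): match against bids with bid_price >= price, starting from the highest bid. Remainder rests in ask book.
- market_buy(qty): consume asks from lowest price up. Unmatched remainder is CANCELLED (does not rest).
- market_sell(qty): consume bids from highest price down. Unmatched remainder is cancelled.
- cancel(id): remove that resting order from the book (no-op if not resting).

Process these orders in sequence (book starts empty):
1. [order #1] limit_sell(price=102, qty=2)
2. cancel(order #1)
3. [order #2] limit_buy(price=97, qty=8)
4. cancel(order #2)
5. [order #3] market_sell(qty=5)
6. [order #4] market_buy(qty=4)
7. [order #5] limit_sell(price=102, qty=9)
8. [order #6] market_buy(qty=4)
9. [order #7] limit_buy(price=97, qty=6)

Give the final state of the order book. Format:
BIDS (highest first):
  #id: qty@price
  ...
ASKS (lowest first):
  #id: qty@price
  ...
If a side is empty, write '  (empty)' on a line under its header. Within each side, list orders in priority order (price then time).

After op 1 [order #1] limit_sell(price=102, qty=2): fills=none; bids=[-] asks=[#1:2@102]
After op 2 cancel(order #1): fills=none; bids=[-] asks=[-]
After op 3 [order #2] limit_buy(price=97, qty=8): fills=none; bids=[#2:8@97] asks=[-]
After op 4 cancel(order #2): fills=none; bids=[-] asks=[-]
After op 5 [order #3] market_sell(qty=5): fills=none; bids=[-] asks=[-]
After op 6 [order #4] market_buy(qty=4): fills=none; bids=[-] asks=[-]
After op 7 [order #5] limit_sell(price=102, qty=9): fills=none; bids=[-] asks=[#5:9@102]
After op 8 [order #6] market_buy(qty=4): fills=#6x#5:4@102; bids=[-] asks=[#5:5@102]
After op 9 [order #7] limit_buy(price=97, qty=6): fills=none; bids=[#7:6@97] asks=[#5:5@102]

Answer: BIDS (highest first):
  #7: 6@97
ASKS (lowest first):
  #5: 5@102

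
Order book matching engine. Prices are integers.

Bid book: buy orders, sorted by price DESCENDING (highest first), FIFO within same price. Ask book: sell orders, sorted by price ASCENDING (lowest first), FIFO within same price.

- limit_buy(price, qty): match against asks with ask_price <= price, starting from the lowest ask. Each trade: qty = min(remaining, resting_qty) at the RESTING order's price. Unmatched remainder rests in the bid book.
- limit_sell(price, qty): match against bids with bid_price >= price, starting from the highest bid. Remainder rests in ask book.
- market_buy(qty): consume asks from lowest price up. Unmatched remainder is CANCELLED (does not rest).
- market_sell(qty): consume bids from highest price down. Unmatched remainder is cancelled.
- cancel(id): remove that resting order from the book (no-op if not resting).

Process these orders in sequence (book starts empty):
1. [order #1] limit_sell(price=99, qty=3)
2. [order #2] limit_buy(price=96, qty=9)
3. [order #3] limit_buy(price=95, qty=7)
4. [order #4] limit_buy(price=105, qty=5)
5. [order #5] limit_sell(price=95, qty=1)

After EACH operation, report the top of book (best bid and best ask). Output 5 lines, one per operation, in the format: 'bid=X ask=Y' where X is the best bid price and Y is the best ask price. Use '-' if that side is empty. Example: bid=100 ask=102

Answer: bid=- ask=99
bid=96 ask=99
bid=96 ask=99
bid=105 ask=-
bid=105 ask=-

Derivation:
After op 1 [order #1] limit_sell(price=99, qty=3): fills=none; bids=[-] asks=[#1:3@99]
After op 2 [order #2] limit_buy(price=96, qty=9): fills=none; bids=[#2:9@96] asks=[#1:3@99]
After op 3 [order #3] limit_buy(price=95, qty=7): fills=none; bids=[#2:9@96 #3:7@95] asks=[#1:3@99]
After op 4 [order #4] limit_buy(price=105, qty=5): fills=#4x#1:3@99; bids=[#4:2@105 #2:9@96 #3:7@95] asks=[-]
After op 5 [order #5] limit_sell(price=95, qty=1): fills=#4x#5:1@105; bids=[#4:1@105 #2:9@96 #3:7@95] asks=[-]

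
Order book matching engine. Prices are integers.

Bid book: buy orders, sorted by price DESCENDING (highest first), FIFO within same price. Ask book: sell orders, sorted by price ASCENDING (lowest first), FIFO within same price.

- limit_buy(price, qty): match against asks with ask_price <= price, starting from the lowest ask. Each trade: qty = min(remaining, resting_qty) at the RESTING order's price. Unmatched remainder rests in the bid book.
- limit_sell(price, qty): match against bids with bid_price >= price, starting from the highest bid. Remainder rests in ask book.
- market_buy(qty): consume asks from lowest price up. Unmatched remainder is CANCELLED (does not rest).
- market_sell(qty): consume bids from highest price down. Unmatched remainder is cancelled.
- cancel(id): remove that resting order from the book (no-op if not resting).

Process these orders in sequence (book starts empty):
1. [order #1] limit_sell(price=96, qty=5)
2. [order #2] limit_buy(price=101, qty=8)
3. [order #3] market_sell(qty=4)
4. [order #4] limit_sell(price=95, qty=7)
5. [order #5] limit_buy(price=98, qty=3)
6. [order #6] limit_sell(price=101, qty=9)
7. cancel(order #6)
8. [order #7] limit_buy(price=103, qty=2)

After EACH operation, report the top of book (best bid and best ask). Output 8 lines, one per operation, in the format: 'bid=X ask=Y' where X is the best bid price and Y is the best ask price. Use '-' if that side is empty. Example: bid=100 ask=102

After op 1 [order #1] limit_sell(price=96, qty=5): fills=none; bids=[-] asks=[#1:5@96]
After op 2 [order #2] limit_buy(price=101, qty=8): fills=#2x#1:5@96; bids=[#2:3@101] asks=[-]
After op 3 [order #3] market_sell(qty=4): fills=#2x#3:3@101; bids=[-] asks=[-]
After op 4 [order #4] limit_sell(price=95, qty=7): fills=none; bids=[-] asks=[#4:7@95]
After op 5 [order #5] limit_buy(price=98, qty=3): fills=#5x#4:3@95; bids=[-] asks=[#4:4@95]
After op 6 [order #6] limit_sell(price=101, qty=9): fills=none; bids=[-] asks=[#4:4@95 #6:9@101]
After op 7 cancel(order #6): fills=none; bids=[-] asks=[#4:4@95]
After op 8 [order #7] limit_buy(price=103, qty=2): fills=#7x#4:2@95; bids=[-] asks=[#4:2@95]

Answer: bid=- ask=96
bid=101 ask=-
bid=- ask=-
bid=- ask=95
bid=- ask=95
bid=- ask=95
bid=- ask=95
bid=- ask=95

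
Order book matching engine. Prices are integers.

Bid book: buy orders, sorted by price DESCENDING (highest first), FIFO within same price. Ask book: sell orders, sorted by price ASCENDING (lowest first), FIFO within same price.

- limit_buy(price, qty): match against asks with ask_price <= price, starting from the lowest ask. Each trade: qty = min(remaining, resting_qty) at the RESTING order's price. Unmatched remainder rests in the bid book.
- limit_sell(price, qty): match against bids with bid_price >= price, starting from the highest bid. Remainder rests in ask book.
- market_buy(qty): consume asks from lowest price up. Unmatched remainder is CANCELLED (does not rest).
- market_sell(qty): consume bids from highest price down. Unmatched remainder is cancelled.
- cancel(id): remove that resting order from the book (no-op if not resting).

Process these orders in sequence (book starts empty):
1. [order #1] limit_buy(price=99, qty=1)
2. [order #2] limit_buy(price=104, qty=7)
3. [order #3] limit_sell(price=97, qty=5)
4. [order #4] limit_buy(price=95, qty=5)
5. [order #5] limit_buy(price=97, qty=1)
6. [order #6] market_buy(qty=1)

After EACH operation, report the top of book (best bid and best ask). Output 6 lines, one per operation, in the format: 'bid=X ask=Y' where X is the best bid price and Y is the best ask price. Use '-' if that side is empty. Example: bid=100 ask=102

Answer: bid=99 ask=-
bid=104 ask=-
bid=104 ask=-
bid=104 ask=-
bid=104 ask=-
bid=104 ask=-

Derivation:
After op 1 [order #1] limit_buy(price=99, qty=1): fills=none; bids=[#1:1@99] asks=[-]
After op 2 [order #2] limit_buy(price=104, qty=7): fills=none; bids=[#2:7@104 #1:1@99] asks=[-]
After op 3 [order #3] limit_sell(price=97, qty=5): fills=#2x#3:5@104; bids=[#2:2@104 #1:1@99] asks=[-]
After op 4 [order #4] limit_buy(price=95, qty=5): fills=none; bids=[#2:2@104 #1:1@99 #4:5@95] asks=[-]
After op 5 [order #5] limit_buy(price=97, qty=1): fills=none; bids=[#2:2@104 #1:1@99 #5:1@97 #4:5@95] asks=[-]
After op 6 [order #6] market_buy(qty=1): fills=none; bids=[#2:2@104 #1:1@99 #5:1@97 #4:5@95] asks=[-]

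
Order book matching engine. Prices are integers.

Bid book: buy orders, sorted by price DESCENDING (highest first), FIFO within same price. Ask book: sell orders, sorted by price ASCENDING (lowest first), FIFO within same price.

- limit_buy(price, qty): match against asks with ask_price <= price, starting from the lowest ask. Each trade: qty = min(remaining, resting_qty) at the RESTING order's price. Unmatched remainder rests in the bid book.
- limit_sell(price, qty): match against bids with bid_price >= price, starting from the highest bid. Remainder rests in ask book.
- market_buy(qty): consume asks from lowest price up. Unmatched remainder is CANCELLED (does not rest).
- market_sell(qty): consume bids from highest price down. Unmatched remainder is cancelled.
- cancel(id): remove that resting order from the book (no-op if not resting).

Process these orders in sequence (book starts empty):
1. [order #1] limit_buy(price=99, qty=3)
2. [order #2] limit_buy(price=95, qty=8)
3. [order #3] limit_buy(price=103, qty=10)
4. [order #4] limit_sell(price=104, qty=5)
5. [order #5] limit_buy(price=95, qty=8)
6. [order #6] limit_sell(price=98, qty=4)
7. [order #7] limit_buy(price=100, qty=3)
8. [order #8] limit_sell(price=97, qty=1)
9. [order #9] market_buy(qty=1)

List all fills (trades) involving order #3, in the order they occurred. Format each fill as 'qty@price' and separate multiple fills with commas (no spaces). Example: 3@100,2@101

After op 1 [order #1] limit_buy(price=99, qty=3): fills=none; bids=[#1:3@99] asks=[-]
After op 2 [order #2] limit_buy(price=95, qty=8): fills=none; bids=[#1:3@99 #2:8@95] asks=[-]
After op 3 [order #3] limit_buy(price=103, qty=10): fills=none; bids=[#3:10@103 #1:3@99 #2:8@95] asks=[-]
After op 4 [order #4] limit_sell(price=104, qty=5): fills=none; bids=[#3:10@103 #1:3@99 #2:8@95] asks=[#4:5@104]
After op 5 [order #5] limit_buy(price=95, qty=8): fills=none; bids=[#3:10@103 #1:3@99 #2:8@95 #5:8@95] asks=[#4:5@104]
After op 6 [order #6] limit_sell(price=98, qty=4): fills=#3x#6:4@103; bids=[#3:6@103 #1:3@99 #2:8@95 #5:8@95] asks=[#4:5@104]
After op 7 [order #7] limit_buy(price=100, qty=3): fills=none; bids=[#3:6@103 #7:3@100 #1:3@99 #2:8@95 #5:8@95] asks=[#4:5@104]
After op 8 [order #8] limit_sell(price=97, qty=1): fills=#3x#8:1@103; bids=[#3:5@103 #7:3@100 #1:3@99 #2:8@95 #5:8@95] asks=[#4:5@104]
After op 9 [order #9] market_buy(qty=1): fills=#9x#4:1@104; bids=[#3:5@103 #7:3@100 #1:3@99 #2:8@95 #5:8@95] asks=[#4:4@104]

Answer: 4@103,1@103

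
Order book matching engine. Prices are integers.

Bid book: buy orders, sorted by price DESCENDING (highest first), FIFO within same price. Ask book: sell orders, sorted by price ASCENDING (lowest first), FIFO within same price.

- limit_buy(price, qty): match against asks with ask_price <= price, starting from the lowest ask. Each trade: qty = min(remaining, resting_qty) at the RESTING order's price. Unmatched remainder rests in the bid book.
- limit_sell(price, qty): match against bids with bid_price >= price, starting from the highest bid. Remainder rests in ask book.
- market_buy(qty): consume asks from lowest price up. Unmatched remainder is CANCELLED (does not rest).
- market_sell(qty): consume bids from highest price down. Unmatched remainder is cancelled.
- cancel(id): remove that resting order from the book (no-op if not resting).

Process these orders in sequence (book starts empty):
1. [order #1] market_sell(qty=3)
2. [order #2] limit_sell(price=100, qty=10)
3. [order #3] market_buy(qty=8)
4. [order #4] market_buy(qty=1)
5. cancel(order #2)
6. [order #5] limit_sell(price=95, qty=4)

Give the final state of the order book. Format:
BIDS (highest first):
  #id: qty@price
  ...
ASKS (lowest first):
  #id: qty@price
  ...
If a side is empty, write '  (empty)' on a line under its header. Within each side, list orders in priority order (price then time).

After op 1 [order #1] market_sell(qty=3): fills=none; bids=[-] asks=[-]
After op 2 [order #2] limit_sell(price=100, qty=10): fills=none; bids=[-] asks=[#2:10@100]
After op 3 [order #3] market_buy(qty=8): fills=#3x#2:8@100; bids=[-] asks=[#2:2@100]
After op 4 [order #4] market_buy(qty=1): fills=#4x#2:1@100; bids=[-] asks=[#2:1@100]
After op 5 cancel(order #2): fills=none; bids=[-] asks=[-]
After op 6 [order #5] limit_sell(price=95, qty=4): fills=none; bids=[-] asks=[#5:4@95]

Answer: BIDS (highest first):
  (empty)
ASKS (lowest first):
  #5: 4@95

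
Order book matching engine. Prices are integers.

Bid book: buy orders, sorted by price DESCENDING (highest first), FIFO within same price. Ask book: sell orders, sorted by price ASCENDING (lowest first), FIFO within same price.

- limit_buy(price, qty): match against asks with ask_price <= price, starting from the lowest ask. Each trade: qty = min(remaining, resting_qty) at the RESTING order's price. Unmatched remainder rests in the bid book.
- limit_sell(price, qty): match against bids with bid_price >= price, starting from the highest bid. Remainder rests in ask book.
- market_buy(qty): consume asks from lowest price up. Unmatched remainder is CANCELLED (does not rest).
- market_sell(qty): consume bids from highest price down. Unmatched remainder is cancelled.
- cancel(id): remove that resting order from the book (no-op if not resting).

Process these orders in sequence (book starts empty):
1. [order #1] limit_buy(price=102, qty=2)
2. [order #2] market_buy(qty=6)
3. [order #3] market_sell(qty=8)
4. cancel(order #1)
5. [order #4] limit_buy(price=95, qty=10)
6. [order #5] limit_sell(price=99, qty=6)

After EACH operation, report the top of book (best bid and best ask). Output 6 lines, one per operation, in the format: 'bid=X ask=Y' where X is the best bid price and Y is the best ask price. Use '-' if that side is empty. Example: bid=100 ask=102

After op 1 [order #1] limit_buy(price=102, qty=2): fills=none; bids=[#1:2@102] asks=[-]
After op 2 [order #2] market_buy(qty=6): fills=none; bids=[#1:2@102] asks=[-]
After op 3 [order #3] market_sell(qty=8): fills=#1x#3:2@102; bids=[-] asks=[-]
After op 4 cancel(order #1): fills=none; bids=[-] asks=[-]
After op 5 [order #4] limit_buy(price=95, qty=10): fills=none; bids=[#4:10@95] asks=[-]
After op 6 [order #5] limit_sell(price=99, qty=6): fills=none; bids=[#4:10@95] asks=[#5:6@99]

Answer: bid=102 ask=-
bid=102 ask=-
bid=- ask=-
bid=- ask=-
bid=95 ask=-
bid=95 ask=99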